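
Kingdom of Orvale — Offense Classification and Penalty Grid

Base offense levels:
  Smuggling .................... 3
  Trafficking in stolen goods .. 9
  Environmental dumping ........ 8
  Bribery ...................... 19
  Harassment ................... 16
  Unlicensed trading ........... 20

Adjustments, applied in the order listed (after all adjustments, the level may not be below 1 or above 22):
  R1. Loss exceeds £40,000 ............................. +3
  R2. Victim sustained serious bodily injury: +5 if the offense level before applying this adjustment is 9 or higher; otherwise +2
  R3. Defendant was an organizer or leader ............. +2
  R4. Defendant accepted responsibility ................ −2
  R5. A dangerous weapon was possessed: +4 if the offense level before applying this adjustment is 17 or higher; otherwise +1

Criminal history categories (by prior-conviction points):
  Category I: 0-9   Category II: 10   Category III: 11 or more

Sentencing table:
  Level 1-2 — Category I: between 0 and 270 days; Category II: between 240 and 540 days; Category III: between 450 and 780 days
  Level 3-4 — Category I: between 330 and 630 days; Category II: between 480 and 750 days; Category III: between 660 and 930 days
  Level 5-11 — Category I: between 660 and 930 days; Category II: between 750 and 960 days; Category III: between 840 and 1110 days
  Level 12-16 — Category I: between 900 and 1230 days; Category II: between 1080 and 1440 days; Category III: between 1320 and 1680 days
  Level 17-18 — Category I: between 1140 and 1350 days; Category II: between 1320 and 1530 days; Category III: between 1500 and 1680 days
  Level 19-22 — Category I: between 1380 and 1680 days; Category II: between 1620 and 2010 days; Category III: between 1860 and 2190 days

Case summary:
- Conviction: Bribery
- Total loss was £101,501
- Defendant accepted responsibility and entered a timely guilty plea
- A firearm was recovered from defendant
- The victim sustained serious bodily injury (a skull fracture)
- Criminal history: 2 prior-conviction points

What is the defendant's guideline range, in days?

1380-1680 days

Base offense level for bribery: 19.
R1 applies: 19 + 3 = 22.
R2 applies (level before this adjustment is 22 ≥ 9, so +5): 22 + 5 = 27.
R4 applies: 27 − 2 = 25.
R5 applies (level before this adjustment is 25 ≥ 17, so +4): 25 + 4 = 29.
Level 29 exceeds the maximum of 22; capped at 22.
Final offense level: 22.
Criminal history: 2 prior points → Category I (0-9).
Level 22 falls in the 19-22 band.
Grid: Level 19-22 × Category I = 1380-1680 days.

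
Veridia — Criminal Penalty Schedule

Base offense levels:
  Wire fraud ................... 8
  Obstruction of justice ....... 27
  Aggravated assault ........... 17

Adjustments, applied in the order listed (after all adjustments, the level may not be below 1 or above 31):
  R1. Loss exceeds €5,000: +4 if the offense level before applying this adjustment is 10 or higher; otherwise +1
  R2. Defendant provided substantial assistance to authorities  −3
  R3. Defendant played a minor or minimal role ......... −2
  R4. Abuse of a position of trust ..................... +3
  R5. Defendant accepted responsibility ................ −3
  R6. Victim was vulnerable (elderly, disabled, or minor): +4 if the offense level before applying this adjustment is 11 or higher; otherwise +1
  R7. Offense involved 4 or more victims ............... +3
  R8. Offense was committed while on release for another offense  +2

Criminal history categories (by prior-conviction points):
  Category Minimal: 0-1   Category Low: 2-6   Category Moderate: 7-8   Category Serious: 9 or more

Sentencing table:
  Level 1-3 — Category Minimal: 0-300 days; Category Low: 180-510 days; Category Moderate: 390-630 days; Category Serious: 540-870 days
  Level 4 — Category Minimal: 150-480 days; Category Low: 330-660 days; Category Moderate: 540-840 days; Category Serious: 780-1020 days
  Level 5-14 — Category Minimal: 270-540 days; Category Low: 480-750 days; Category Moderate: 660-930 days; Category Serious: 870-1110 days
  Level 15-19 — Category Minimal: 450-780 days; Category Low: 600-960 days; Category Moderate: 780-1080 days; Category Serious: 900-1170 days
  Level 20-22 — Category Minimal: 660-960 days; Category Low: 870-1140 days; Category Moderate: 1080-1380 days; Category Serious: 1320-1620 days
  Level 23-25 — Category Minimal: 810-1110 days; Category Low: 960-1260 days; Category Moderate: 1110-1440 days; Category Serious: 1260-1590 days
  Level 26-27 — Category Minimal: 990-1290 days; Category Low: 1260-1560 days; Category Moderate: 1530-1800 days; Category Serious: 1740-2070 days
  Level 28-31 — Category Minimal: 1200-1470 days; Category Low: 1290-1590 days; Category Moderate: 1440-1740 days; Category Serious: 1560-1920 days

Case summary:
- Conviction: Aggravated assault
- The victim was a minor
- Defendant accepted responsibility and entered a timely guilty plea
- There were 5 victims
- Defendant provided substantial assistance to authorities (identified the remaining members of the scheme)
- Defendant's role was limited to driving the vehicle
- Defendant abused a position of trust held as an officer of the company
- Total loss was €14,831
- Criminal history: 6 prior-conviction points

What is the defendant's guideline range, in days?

Base offense level for aggravated assault: 17.
R1 applies (level before this adjustment is 17 ≥ 10, so +4): 17 + 4 = 21.
R2 applies: 21 − 3 = 18.
R3 applies: 18 − 2 = 16.
R4 applies: 16 + 3 = 19.
R5 applies: 19 − 3 = 16.
R6 applies (level before this adjustment is 16 ≥ 11, so +4): 16 + 4 = 20.
R7 applies: 20 + 3 = 23.
Final offense level: 23.
Criminal history: 6 prior points → Category Low (2-6).
Level 23 falls in the 23-25 band.
Grid: Level 23-25 × Category Low = 960-1260 days.

960-1260 days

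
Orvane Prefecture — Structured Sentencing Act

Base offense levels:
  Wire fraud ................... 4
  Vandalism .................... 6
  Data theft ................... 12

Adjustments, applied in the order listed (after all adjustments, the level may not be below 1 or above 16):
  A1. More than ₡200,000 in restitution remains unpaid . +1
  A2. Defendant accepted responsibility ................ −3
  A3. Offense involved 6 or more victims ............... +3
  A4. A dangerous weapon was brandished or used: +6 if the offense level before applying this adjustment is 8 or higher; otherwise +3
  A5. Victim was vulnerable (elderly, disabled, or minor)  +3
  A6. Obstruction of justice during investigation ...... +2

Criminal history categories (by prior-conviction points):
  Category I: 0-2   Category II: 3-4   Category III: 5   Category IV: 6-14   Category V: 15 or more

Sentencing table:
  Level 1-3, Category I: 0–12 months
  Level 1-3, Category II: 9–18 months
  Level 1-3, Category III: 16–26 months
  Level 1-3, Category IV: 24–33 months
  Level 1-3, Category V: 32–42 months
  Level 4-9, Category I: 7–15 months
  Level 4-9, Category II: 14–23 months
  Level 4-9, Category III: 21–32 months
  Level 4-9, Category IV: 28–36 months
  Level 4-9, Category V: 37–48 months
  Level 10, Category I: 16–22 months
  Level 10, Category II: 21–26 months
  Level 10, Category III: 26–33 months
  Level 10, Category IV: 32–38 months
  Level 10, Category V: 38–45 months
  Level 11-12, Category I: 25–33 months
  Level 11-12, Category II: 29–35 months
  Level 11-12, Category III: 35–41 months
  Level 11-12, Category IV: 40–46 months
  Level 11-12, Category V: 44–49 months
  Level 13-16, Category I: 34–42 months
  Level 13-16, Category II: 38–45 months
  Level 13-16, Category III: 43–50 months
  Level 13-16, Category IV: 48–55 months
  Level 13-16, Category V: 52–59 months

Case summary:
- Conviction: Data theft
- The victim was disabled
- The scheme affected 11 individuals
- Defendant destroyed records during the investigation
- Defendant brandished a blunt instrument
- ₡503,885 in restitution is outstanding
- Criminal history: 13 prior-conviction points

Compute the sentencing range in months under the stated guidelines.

48-55 months

Base offense level for data theft: 12.
A1 applies: 12 + 1 = 13.
A2 does not apply.
A3 applies: 13 + 3 = 16.
A4 applies (level before this adjustment is 16 ≥ 8, so +6): 16 + 6 = 22.
A5 applies: 22 + 3 = 25.
A6 applies: 25 + 2 = 27.
Level 27 exceeds the maximum of 16; capped at 16.
Final offense level: 16.
Criminal history: 13 prior points → Category IV (6-14).
Level 16 falls in the 13-16 band.
Grid: Level 13-16 × Category IV = 48-55 months.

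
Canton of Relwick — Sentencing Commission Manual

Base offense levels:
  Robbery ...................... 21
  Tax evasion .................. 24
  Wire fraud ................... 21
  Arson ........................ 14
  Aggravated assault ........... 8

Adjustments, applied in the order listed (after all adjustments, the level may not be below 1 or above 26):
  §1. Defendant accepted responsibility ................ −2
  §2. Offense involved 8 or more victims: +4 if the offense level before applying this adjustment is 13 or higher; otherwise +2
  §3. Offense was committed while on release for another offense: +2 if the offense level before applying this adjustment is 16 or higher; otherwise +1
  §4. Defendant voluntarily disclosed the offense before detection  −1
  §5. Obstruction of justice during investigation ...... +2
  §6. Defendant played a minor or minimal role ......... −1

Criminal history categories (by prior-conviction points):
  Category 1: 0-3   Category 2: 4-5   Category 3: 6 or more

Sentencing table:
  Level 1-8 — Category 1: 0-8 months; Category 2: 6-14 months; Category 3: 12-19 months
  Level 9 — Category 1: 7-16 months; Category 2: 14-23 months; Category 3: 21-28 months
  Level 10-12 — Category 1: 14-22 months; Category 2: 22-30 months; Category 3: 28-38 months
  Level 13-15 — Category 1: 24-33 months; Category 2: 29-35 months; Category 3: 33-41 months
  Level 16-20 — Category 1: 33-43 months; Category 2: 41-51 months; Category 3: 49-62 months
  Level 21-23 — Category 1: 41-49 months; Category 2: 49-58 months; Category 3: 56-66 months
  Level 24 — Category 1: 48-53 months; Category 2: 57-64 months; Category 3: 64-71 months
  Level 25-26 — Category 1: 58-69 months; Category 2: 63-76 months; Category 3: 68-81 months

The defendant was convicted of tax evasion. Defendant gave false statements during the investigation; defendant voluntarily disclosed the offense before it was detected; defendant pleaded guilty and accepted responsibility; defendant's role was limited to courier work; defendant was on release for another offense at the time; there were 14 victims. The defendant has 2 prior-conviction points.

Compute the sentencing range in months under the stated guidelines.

Base offense level for tax evasion: 24.
§1 applies: 24 − 2 = 22.
§2 applies (level before this adjustment is 22 ≥ 13, so +4): 22 + 4 = 26.
§3 applies (level before this adjustment is 26 ≥ 16, so +2): 26 + 2 = 28.
§4 applies: 28 − 1 = 27.
§5 applies: 27 + 2 = 29.
§6 applies: 29 − 1 = 28.
Level 28 exceeds the maximum of 26; capped at 26.
Final offense level: 26.
Criminal history: 2 prior points → Category 1 (0-3).
Level 26 falls in the 25-26 band.
Grid: Level 25-26 × Category 1 = 58-69 months.

58-69 months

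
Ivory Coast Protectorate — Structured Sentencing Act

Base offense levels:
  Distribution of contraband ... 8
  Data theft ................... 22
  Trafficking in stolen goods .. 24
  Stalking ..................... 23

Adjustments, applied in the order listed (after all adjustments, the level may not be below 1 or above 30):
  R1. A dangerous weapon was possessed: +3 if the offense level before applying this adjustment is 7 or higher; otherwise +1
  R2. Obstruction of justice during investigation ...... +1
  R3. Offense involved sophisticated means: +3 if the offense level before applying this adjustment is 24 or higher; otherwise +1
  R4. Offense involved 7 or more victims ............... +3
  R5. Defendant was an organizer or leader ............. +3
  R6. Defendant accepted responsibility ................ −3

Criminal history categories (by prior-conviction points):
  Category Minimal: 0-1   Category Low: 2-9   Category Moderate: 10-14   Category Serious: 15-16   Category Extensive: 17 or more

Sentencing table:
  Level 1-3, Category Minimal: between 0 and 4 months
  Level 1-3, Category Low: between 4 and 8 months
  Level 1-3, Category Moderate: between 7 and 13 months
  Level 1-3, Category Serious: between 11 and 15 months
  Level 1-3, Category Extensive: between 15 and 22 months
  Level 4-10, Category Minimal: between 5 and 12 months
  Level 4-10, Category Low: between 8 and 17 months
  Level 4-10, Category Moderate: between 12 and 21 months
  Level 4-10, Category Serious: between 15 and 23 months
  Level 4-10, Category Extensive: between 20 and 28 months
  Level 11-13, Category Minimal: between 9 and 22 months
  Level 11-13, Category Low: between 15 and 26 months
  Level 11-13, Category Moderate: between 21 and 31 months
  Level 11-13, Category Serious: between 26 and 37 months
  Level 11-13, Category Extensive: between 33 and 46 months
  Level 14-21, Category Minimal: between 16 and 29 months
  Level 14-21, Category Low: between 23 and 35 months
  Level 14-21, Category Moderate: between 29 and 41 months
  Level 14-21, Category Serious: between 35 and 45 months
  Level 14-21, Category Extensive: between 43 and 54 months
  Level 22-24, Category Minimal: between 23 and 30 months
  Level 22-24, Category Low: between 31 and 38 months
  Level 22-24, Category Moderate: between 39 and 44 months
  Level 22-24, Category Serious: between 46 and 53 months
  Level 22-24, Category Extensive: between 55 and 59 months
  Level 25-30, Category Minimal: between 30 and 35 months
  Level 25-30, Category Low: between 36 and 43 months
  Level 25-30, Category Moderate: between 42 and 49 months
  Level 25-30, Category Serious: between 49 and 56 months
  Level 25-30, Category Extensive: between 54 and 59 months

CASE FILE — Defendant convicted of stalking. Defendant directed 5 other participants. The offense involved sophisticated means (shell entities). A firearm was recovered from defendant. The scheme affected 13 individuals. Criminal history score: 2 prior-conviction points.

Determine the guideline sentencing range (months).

36-43 months

Base offense level for stalking: 23.
R1 applies (level before this adjustment is 23 ≥ 7, so +3): 23 + 3 = 26.
R3 applies (level before this adjustment is 26 ≥ 24, so +3): 26 + 3 = 29.
R4 applies: 29 + 3 = 32.
R5 applies: 32 + 3 = 35.
Level 35 exceeds the maximum of 30; capped at 30.
Final offense level: 30.
Criminal history: 2 prior points → Category Low (2-9).
Level 30 falls in the 25-30 band.
Grid: Level 25-30 × Category Low = 36-43 months.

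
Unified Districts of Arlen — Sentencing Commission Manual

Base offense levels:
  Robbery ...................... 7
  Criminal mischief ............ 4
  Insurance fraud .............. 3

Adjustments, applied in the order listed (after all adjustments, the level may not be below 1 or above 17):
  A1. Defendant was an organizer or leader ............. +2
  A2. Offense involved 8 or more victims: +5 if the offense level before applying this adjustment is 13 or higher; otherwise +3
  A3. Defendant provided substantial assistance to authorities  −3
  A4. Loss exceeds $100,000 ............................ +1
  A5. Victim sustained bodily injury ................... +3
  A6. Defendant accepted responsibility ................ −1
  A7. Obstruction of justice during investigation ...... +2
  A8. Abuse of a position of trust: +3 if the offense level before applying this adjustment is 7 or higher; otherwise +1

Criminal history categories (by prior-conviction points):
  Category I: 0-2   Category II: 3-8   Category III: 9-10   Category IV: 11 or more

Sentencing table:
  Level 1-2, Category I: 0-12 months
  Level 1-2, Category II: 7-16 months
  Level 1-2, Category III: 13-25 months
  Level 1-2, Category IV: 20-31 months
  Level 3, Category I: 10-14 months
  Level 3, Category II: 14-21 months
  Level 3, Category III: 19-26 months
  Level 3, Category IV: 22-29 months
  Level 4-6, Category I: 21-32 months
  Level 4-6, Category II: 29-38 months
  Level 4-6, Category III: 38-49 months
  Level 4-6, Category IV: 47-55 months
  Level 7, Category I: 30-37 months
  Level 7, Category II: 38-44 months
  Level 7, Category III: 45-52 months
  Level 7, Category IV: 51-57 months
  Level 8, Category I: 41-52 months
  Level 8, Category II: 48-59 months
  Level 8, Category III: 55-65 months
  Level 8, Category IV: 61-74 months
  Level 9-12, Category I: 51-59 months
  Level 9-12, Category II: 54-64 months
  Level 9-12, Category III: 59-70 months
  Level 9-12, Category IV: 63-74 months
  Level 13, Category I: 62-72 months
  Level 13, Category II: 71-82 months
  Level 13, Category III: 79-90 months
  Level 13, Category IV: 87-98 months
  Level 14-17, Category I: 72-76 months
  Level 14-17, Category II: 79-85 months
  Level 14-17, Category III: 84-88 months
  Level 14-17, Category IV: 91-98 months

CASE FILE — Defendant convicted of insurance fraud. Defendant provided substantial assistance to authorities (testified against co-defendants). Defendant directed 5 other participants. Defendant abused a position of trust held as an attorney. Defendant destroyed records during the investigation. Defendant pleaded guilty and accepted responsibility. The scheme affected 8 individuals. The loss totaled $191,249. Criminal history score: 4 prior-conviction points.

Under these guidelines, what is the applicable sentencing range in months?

Base offense level for insurance fraud: 3.
A1 applies: 3 + 2 = 5.
A2 applies (level before this adjustment is 5 < 13, so +3): 5 + 3 = 8.
A3 applies: 8 − 3 = 5.
A4 applies: 5 + 1 = 6.
A5 does not apply.
A6 applies: 6 − 1 = 5.
A7 applies: 5 + 2 = 7.
A8 applies (level before this adjustment is 7 ≥ 7, so +3): 7 + 3 = 10.
Final offense level: 10.
Criminal history: 4 prior points → Category II (3-8).
Level 10 falls in the 9-12 band.
Grid: Level 9-12 × Category II = 54-64 months.

54-64 months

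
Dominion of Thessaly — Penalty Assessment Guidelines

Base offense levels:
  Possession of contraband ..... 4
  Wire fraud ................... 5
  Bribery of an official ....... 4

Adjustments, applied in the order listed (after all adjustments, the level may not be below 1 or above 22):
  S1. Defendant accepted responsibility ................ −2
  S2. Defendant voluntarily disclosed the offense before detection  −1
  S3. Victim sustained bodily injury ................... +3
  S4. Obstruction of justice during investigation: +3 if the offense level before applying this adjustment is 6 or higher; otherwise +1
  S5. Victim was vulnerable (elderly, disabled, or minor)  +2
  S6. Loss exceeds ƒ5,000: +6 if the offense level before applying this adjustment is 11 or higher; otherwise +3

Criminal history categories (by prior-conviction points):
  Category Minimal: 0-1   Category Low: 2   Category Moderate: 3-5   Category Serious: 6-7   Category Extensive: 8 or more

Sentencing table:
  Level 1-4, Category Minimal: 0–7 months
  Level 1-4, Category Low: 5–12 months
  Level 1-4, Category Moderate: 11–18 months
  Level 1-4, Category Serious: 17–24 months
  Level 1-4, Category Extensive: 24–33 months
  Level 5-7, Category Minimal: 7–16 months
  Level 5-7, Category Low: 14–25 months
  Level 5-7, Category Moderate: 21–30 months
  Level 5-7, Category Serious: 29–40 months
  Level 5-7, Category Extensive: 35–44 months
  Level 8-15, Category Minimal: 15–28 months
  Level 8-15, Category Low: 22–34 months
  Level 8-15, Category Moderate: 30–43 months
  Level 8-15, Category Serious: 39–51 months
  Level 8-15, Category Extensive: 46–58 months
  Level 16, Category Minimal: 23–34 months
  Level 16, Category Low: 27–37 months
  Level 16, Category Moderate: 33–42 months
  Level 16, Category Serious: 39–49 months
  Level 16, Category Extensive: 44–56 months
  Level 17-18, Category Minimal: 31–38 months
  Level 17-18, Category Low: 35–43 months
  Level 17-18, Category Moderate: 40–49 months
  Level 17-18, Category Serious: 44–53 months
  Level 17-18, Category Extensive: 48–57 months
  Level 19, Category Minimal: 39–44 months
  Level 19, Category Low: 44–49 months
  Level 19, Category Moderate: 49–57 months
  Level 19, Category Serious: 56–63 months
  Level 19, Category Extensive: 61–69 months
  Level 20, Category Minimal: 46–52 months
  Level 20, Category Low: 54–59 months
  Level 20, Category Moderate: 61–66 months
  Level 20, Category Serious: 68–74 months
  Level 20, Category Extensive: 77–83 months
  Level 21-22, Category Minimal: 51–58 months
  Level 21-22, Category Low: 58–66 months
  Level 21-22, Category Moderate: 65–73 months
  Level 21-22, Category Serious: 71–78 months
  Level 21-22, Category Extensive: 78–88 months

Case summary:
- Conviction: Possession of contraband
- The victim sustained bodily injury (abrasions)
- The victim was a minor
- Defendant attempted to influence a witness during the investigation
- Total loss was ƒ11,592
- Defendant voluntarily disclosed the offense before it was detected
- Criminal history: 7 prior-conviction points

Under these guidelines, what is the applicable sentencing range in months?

44-53 months

Base offense level for possession of contraband: 4.
S1 does not apply.
S2 applies: 4 − 1 = 3.
S3 applies: 3 + 3 = 6.
S4 applies (level before this adjustment is 6 ≥ 6, so +3): 6 + 3 = 9.
S5 applies: 9 + 2 = 11.
S6 applies (level before this adjustment is 11 ≥ 11, so +6): 11 + 6 = 17.
Final offense level: 17.
Criminal history: 7 prior points → Category Serious (6-7).
Level 17 falls in the 17-18 band.
Grid: Level 17-18 × Category Serious = 44-53 months.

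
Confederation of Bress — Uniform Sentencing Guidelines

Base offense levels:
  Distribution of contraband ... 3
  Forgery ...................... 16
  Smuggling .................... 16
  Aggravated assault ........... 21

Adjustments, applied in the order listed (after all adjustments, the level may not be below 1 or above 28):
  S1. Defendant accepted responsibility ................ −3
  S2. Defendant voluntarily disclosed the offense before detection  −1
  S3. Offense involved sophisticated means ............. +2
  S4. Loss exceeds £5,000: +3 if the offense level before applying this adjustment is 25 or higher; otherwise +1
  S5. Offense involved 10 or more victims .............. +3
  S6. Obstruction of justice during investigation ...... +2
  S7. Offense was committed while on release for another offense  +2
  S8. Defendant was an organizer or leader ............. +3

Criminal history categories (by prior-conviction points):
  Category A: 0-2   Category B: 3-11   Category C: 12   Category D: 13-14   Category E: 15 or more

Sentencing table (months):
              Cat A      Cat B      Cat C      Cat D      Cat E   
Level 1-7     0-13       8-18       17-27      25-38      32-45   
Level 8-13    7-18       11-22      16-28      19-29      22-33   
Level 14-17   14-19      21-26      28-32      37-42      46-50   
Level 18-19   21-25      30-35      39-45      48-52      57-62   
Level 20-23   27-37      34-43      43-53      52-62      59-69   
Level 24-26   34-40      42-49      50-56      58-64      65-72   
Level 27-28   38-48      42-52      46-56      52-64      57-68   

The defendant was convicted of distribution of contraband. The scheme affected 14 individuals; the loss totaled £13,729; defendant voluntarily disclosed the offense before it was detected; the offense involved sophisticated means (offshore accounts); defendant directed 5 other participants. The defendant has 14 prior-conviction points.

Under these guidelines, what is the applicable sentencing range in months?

Base offense level for distribution of contraband: 3.
S2 applies: 3 − 1 = 2.
S3 applies: 2 + 2 = 4.
S4 applies (level before this adjustment is 4 < 25, so +1): 4 + 1 = 5.
S5 applies: 5 + 3 = 8.
S6 does not apply.
S8 applies: 8 + 3 = 11.
Final offense level: 11.
Criminal history: 14 prior points → Category D (13-14).
Level 11 falls in the 8-13 band.
Grid: Level 8-13 × Category D = 19-29 months.

19-29 months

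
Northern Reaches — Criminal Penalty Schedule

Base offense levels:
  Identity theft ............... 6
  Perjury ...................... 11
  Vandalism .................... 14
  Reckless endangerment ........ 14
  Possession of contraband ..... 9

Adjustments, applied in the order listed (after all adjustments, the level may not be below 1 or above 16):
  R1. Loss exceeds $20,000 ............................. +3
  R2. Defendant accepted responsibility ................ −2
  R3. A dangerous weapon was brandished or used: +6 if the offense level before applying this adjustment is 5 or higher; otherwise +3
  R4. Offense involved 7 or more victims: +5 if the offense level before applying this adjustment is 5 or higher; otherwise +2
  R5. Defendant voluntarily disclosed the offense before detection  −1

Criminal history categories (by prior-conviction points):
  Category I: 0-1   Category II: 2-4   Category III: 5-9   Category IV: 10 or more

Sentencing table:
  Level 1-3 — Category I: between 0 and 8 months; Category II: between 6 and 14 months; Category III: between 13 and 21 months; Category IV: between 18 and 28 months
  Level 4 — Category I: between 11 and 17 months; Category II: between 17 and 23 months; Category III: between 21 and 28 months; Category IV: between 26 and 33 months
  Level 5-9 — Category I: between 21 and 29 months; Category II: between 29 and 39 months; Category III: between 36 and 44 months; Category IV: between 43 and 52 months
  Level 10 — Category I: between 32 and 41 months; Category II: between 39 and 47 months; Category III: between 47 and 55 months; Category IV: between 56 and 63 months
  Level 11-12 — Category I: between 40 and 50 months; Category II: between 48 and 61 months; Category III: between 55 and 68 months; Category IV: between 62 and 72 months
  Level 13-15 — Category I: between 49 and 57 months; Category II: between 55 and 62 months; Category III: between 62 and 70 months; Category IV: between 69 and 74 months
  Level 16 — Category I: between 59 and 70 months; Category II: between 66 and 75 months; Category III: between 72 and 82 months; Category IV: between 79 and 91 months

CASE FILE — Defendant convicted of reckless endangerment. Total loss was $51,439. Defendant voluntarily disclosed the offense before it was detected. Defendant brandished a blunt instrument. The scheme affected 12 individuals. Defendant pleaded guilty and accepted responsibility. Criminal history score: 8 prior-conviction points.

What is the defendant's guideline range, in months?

72-82 months

Base offense level for reckless endangerment: 14.
R1 applies: 14 + 3 = 17.
R2 applies: 17 − 2 = 15.
R3 applies (level before this adjustment is 15 ≥ 5, so +6): 15 + 6 = 21.
R4 applies (level before this adjustment is 21 ≥ 5, so +5): 21 + 5 = 26.
R5 applies: 26 − 1 = 25.
Level 25 exceeds the maximum of 16; capped at 16.
Final offense level: 16.
Criminal history: 8 prior points → Category III (5-9).
Level 16 falls in the 16 band.
Grid: Level 16 × Category III = 72-82 months.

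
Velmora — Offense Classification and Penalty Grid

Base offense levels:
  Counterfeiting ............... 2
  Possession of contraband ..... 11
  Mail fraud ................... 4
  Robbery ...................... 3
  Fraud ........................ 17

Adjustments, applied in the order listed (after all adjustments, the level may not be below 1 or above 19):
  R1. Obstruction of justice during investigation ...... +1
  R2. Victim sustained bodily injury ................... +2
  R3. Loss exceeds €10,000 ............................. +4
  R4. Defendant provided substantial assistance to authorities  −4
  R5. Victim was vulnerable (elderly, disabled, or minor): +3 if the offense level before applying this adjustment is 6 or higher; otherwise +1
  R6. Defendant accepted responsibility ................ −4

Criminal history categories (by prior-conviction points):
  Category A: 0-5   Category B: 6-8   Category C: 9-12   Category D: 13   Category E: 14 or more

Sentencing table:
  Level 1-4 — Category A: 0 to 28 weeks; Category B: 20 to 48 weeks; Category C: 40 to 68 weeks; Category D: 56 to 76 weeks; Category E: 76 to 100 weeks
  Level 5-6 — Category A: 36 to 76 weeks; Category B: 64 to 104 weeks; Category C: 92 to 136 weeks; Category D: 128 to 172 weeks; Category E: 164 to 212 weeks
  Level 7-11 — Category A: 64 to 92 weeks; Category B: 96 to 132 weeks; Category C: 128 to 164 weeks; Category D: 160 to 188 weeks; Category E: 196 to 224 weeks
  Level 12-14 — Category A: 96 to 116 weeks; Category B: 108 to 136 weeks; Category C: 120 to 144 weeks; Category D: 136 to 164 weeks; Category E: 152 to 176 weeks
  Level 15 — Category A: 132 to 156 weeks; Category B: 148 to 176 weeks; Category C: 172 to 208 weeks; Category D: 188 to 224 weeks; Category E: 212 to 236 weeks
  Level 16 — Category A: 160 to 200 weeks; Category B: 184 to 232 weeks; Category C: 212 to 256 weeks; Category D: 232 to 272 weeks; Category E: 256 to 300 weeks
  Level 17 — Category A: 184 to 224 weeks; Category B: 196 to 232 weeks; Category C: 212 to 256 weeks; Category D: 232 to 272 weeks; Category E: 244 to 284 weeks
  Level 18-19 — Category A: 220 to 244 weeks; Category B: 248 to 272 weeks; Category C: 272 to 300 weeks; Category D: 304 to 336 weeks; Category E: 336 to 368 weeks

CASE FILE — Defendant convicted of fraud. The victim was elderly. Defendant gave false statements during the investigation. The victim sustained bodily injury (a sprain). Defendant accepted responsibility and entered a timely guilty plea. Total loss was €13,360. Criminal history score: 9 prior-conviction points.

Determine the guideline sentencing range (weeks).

272-300 weeks

Base offense level for fraud: 17.
R1 applies: 17 + 1 = 18.
R2 applies: 18 + 2 = 20.
R3 applies: 20 + 4 = 24.
R4 does not apply.
R5 applies (level before this adjustment is 24 ≥ 6, so +3): 24 + 3 = 27.
R6 applies: 27 − 4 = 23.
Level 23 exceeds the maximum of 19; capped at 19.
Final offense level: 19.
Criminal history: 9 prior points → Category C (9-12).
Level 19 falls in the 18-19 band.
Grid: Level 18-19 × Category C = 272-300 weeks.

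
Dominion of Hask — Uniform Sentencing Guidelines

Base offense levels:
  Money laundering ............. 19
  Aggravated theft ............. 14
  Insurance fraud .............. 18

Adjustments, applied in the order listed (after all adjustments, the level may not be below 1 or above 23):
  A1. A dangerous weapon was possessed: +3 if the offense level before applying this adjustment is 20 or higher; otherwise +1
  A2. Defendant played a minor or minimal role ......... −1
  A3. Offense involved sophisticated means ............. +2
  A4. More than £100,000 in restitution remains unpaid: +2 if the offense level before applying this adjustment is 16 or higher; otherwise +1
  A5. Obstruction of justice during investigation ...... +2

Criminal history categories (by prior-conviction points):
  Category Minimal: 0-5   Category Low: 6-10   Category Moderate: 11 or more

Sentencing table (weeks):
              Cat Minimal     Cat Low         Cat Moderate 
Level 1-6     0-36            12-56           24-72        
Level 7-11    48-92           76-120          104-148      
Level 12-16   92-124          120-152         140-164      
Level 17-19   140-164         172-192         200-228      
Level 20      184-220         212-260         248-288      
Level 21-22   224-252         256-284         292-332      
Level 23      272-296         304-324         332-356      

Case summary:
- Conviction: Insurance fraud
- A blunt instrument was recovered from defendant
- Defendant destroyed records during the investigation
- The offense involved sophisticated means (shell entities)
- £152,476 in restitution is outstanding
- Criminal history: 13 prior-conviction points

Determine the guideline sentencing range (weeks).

332-356 weeks

Base offense level for insurance fraud: 18.
A1 applies (level before this adjustment is 18 < 20, so +1): 18 + 1 = 19.
A2 does not apply.
A3 applies: 19 + 2 = 21.
A4 applies (level before this adjustment is 21 ≥ 16, so +2): 21 + 2 = 23.
A5 applies: 23 + 2 = 25.
Level 25 exceeds the maximum of 23; capped at 23.
Final offense level: 23.
Criminal history: 13 prior points → Category Moderate (11+).
Level 23 falls in the 23 band.
Grid: Level 23 × Category Moderate = 332-356 weeks.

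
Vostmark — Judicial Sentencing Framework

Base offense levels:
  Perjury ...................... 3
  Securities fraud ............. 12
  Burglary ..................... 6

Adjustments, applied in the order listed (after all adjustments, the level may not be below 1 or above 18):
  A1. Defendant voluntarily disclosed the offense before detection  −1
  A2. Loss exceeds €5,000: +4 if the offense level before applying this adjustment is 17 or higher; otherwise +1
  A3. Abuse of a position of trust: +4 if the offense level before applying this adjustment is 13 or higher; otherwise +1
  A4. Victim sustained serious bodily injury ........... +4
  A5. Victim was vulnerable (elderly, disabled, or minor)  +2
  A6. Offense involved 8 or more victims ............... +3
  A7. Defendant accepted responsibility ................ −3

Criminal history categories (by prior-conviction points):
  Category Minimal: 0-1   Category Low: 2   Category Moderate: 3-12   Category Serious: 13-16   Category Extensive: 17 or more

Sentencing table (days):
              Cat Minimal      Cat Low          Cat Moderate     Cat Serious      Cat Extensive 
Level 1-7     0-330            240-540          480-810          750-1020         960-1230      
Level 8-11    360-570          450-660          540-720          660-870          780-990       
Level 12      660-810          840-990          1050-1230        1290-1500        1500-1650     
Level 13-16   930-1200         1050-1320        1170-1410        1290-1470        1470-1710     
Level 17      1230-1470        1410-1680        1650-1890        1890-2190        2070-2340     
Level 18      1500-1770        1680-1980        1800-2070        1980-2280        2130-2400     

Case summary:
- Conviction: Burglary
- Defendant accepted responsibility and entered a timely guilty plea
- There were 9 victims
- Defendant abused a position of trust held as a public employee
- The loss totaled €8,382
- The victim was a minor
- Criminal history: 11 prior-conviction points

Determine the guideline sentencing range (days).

540-720 days

Base offense level for burglary: 6.
A2 applies (level before this adjustment is 6 < 17, so +1): 6 + 1 = 7.
A3 applies (level before this adjustment is 7 < 13, so +1): 7 + 1 = 8.
A4 does not apply.
A5 applies: 8 + 2 = 10.
A6 applies: 10 + 3 = 13.
A7 applies: 13 − 3 = 10.
Final offense level: 10.
Criminal history: 11 prior points → Category Moderate (3-12).
Level 10 falls in the 8-11 band.
Grid: Level 8-11 × Category Moderate = 540-720 days.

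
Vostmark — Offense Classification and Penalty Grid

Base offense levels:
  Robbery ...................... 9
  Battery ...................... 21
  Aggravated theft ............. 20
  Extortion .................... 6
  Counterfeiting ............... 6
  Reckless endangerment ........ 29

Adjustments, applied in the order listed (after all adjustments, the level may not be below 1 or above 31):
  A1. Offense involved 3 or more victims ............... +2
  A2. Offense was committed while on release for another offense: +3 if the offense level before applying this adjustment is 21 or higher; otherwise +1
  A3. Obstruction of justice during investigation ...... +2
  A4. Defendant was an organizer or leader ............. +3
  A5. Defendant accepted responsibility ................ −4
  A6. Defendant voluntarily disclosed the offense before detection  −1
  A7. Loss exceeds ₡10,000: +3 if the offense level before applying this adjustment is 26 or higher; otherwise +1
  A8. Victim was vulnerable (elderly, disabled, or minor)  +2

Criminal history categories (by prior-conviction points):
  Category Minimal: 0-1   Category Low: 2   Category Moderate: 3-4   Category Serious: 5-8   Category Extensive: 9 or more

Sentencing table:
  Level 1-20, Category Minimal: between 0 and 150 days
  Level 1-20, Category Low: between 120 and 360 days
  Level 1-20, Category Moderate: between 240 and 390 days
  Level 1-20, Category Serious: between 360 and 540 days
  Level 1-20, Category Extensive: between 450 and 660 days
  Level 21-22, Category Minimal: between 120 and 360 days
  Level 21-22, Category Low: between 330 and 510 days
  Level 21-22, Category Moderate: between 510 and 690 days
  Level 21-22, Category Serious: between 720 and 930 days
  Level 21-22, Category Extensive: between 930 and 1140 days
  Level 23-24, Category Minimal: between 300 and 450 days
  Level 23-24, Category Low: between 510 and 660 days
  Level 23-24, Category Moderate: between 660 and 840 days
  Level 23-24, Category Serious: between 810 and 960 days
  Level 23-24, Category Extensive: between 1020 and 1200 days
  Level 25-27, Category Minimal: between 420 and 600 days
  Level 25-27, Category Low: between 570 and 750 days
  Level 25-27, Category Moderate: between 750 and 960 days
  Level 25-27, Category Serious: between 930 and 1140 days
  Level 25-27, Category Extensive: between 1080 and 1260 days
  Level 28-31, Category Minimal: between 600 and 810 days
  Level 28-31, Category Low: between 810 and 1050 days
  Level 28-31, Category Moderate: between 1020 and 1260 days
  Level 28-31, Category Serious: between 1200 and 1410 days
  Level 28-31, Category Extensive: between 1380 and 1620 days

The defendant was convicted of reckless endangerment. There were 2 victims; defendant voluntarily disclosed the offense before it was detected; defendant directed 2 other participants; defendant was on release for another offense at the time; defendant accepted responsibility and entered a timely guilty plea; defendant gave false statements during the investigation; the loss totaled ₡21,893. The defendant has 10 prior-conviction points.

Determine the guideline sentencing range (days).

1380-1620 days

Base offense level for reckless endangerment: 29.
A2 applies (level before this adjustment is 29 ≥ 21, so +3): 29 + 3 = 32.
A3 applies: 32 + 2 = 34.
A4 applies: 34 + 3 = 37.
A5 applies: 37 − 4 = 33.
A6 applies: 33 − 1 = 32.
A7 applies (level before this adjustment is 32 ≥ 26, so +3): 32 + 3 = 35.
Level 35 exceeds the maximum of 31; capped at 31.
Final offense level: 31.
Criminal history: 10 prior points → Category Extensive (9+).
Level 31 falls in the 28-31 band.
Grid: Level 28-31 × Category Extensive = 1380-1620 days.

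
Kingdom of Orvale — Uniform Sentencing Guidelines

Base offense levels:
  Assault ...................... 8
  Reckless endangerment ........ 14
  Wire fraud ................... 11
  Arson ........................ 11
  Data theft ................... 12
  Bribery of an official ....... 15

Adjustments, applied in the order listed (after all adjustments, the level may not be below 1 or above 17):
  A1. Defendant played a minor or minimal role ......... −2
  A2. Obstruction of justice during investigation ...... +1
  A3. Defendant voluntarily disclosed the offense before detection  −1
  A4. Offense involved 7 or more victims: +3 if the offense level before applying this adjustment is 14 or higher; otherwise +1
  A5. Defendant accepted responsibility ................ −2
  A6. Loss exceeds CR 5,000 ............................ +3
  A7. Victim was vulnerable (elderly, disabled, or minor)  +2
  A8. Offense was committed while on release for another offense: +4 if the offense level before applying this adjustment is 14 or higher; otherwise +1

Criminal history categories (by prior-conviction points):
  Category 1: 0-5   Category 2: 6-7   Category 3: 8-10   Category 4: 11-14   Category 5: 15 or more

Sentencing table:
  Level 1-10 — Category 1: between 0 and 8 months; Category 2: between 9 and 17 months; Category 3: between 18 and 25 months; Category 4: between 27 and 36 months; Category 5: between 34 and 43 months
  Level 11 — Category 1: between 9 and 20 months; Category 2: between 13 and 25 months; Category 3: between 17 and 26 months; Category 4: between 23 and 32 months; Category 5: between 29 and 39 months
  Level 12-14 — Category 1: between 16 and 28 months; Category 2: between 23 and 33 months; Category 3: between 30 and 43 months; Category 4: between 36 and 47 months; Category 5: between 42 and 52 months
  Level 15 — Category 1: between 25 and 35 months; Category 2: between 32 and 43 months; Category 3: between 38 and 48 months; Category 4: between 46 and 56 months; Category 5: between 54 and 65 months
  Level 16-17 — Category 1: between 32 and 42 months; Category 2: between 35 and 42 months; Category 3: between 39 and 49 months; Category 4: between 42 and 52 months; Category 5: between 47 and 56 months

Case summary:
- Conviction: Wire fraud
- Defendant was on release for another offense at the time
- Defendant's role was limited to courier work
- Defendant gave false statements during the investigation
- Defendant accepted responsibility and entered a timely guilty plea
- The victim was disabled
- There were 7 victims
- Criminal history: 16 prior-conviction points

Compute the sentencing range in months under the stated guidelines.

42-52 months

Base offense level for wire fraud: 11.
A1 applies: 11 − 2 = 9.
A2 applies: 9 + 1 = 10.
A3 does not apply.
A4 applies (level before this adjustment is 10 < 14, so +1): 10 + 1 = 11.
A5 applies: 11 − 2 = 9.
A7 applies: 9 + 2 = 11.
A8 applies (level before this adjustment is 11 < 14, so +1): 11 + 1 = 12.
Final offense level: 12.
Criminal history: 16 prior points → Category 5 (15+).
Level 12 falls in the 12-14 band.
Grid: Level 12-14 × Category 5 = 42-52 months.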